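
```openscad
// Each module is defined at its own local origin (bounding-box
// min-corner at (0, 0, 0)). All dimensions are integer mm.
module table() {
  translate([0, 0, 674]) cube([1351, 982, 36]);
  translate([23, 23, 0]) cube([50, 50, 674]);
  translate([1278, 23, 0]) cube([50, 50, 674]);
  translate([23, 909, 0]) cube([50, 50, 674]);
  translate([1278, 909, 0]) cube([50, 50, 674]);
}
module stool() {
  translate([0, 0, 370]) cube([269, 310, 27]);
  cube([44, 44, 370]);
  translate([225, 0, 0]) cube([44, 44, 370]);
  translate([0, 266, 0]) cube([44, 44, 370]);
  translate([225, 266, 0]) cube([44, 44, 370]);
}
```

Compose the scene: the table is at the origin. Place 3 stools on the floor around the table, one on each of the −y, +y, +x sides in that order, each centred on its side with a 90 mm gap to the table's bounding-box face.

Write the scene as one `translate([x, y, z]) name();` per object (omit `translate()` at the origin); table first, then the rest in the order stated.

table();
translate([541, -400, 0]) stool();
translate([541, 1072, 0]) stool();
translate([1441, 336, 0]) stool();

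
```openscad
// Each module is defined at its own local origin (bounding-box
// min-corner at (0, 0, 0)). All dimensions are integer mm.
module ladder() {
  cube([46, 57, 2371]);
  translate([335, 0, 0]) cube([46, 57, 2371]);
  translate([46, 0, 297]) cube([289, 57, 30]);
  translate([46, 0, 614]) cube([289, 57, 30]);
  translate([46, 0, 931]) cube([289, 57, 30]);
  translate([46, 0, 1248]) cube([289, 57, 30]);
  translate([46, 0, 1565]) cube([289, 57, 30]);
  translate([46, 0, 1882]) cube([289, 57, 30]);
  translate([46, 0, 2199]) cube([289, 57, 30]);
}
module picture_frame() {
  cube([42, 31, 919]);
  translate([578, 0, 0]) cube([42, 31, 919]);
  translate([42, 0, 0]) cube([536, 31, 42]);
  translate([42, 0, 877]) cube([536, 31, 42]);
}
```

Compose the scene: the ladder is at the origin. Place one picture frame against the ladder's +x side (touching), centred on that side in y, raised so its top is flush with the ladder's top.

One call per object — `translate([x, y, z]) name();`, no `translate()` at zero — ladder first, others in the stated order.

ladder();
translate([381, 13, 1452]) picture_frame();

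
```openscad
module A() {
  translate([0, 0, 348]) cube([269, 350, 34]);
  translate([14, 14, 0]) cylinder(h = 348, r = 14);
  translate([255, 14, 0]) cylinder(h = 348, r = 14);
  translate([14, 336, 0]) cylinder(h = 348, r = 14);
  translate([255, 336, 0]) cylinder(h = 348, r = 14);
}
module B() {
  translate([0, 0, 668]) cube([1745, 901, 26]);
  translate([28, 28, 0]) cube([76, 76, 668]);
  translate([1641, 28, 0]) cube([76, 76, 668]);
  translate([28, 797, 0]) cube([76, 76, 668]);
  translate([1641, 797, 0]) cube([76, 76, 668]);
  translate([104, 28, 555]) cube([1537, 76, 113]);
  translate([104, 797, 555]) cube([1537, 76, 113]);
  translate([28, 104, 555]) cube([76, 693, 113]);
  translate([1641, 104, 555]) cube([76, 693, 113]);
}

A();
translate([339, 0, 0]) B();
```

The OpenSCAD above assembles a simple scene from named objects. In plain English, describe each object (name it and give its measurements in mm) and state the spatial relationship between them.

A is a four-legged stool. The seat is a 269×350×34 mm slab whose top surface is at z = 382 mm; four round legs, each 28 mm in diameter, run from the floor (z = 0) to the underside of the seat, each leg's axis is inset half a diameter from the nearest pair of seat edges (so the leg's bounding box is flush with the corner).

B is a table: top 1745 mm (x) × 901 mm (y), 26 mm thick, upper face at z = 694 mm, on four 76×76 mm square legs, each inset 28 mm from the nearest pair of top edges, running from z = 0 to the bottom of the top. Four apron rails, 76 mm thick and 113 mm tall, run between adjacent legs with their top edges flush with the underside of the top and their outer faces flush with the legs' outer faces.

The table is on the floor beside the stool on its +x side.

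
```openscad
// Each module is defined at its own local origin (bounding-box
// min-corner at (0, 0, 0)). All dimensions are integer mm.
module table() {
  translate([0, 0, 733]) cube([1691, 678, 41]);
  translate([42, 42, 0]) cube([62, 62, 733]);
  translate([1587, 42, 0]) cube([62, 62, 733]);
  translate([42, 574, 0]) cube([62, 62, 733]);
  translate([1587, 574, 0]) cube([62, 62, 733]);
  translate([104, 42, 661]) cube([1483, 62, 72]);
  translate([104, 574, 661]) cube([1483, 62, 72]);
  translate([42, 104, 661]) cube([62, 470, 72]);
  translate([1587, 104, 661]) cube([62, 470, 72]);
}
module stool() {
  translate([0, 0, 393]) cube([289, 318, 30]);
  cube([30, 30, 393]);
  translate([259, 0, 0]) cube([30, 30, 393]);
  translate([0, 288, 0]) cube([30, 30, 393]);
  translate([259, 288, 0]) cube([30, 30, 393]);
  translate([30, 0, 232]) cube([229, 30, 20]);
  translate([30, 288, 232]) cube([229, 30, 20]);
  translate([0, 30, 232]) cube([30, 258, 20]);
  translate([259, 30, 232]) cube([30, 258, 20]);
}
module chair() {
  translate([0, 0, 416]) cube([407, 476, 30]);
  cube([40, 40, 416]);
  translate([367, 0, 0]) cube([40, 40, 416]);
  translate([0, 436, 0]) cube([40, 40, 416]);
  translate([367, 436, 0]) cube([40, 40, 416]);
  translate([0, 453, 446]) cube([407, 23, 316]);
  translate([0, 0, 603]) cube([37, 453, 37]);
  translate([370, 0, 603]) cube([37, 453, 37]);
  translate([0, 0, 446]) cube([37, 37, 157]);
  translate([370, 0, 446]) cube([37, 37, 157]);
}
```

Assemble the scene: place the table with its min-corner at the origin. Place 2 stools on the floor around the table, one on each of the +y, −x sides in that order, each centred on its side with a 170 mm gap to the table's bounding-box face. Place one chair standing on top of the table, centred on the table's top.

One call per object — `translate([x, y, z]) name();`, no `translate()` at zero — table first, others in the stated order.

table();
translate([701, 848, 0]) stool();
translate([-459, 180, 0]) stool();
translate([642, 101, 774]) chair();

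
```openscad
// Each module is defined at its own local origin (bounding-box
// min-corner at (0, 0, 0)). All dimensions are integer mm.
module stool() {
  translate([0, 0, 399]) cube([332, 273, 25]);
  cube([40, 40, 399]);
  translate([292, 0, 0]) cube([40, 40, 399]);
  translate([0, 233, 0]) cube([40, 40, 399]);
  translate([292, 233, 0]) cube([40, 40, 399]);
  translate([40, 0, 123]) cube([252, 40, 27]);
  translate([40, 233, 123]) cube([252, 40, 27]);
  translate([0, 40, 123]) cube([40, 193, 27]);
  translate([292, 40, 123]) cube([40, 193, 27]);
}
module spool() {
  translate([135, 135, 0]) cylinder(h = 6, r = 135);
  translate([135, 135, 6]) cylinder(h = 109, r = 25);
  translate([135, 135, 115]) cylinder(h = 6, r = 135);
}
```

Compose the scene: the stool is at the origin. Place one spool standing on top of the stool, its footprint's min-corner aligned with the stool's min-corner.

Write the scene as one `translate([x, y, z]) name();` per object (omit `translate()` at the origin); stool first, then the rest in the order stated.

stool();
translate([0, 0, 424]) spool();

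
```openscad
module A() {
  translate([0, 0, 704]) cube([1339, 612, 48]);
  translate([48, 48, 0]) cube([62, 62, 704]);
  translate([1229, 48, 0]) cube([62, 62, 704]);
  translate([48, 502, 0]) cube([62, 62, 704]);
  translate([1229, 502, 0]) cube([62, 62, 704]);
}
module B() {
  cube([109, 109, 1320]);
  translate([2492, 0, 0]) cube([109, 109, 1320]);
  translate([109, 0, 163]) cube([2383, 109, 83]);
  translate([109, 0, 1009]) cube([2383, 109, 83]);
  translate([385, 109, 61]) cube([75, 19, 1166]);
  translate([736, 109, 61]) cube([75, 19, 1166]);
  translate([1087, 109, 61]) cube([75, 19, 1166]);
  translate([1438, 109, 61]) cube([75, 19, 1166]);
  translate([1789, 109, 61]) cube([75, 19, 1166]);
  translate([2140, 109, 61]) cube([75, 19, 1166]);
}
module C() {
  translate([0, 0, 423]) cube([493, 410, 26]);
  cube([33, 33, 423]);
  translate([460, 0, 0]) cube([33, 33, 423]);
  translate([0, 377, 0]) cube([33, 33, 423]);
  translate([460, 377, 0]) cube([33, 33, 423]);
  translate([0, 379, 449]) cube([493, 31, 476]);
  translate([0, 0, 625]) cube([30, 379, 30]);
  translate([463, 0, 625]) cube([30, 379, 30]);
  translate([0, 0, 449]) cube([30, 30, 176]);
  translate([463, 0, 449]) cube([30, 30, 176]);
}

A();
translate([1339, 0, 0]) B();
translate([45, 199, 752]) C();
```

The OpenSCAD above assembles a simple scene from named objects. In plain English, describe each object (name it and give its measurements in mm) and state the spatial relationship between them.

A is a rectangular dining table. The top is 1339×612×48 mm with its upper surface at z = 752 mm. It stands on four 62×62 mm square legs, each inset 48 mm from the nearest pair of top edges, running from the floor to the underside of the top.

B is a fence section. Two 109×109 mm posts, 1320 mm tall, stand on the floor with a clear span of 2383 mm between their inner faces. Two horizontal rails of 109×83 mm section span the gap between the posts with their undersides at z = 163 mm and z = 1009 mm, flush with the posts' −y face. 6 pickets, each 75 mm wide, 19 mm thick and 1166 mm tall, are fixed to the +y face of the rails with their bottoms at z = 61 mm, evenly spaced across the span with equal gaps (rounded down to the nearest mm) at the −x end and between each pair — any rounding remainder accumulates at the +x end.

C is a chair: 493×410 mm seat, 26 mm thick, top at z = 449 mm, on four 33 mm square corner legs flush with the seat edges. A 31 mm thick backrest slab spans the full seat width, extending 476 mm above the seat top, its back face flush with the seat's +y edge. Two armrests of 30×30 mm section run along each side from the seat's front edge to the front of the backrest, top faces 206 mm above the seat top and outer faces flush with the seat's x-edges; a 30×30 mm post under the front of each armrest stands on the seat at the front corner.

The fence section is against the table's +x side, with their −y faces flush. The chair is on top of the table.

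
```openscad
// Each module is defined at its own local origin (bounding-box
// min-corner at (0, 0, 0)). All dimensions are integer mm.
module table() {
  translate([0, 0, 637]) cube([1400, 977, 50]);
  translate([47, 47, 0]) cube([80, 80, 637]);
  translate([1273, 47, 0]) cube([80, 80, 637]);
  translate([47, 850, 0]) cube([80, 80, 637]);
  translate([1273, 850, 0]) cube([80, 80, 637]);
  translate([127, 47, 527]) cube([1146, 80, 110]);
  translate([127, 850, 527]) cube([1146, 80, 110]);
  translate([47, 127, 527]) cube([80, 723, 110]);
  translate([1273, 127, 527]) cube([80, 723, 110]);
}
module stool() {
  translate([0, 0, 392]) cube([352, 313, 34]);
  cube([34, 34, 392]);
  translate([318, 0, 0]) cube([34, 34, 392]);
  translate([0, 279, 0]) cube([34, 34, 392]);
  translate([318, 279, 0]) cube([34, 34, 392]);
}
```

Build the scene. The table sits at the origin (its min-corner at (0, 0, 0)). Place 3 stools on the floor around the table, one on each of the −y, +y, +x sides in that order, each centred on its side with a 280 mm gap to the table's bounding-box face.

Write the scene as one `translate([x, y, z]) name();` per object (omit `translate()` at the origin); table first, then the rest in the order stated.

table();
translate([524, -593, 0]) stool();
translate([524, 1257, 0]) stool();
translate([1680, 332, 0]) stool();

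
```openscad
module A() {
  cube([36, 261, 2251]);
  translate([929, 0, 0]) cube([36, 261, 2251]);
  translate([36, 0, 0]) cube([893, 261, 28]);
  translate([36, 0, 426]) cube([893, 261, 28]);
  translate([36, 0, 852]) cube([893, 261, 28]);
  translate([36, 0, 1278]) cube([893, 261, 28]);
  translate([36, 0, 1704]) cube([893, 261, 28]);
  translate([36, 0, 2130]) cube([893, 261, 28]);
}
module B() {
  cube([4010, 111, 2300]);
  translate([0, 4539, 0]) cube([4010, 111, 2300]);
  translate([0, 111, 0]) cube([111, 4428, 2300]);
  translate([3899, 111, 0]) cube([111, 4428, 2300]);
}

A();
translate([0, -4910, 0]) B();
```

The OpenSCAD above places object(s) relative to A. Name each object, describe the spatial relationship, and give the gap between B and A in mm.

A is a bookshelf. B is a house frame. The house frame is on the floor beside the bookshelf on its −y side. The gap between the house frame and the bookshelf is 260 mm.

The house frame's nearest face is 260 mm from the bookshelf's −y face.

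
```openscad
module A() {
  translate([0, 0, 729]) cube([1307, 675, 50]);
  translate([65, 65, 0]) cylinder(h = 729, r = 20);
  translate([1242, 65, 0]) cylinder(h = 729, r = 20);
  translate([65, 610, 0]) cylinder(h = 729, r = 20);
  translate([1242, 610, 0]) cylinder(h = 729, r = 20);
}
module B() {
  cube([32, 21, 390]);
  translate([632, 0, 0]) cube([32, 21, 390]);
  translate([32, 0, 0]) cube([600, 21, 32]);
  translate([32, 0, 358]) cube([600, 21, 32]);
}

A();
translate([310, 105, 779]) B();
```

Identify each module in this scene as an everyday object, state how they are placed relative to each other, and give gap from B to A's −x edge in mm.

The picture frame's min-x is at 310; the table's min-x is 0; gap = 310 mm.

A is a table. B is a picture frame. The picture frame is on top of the table. The gap from the picture frame to the table's −x edge is 310 mm.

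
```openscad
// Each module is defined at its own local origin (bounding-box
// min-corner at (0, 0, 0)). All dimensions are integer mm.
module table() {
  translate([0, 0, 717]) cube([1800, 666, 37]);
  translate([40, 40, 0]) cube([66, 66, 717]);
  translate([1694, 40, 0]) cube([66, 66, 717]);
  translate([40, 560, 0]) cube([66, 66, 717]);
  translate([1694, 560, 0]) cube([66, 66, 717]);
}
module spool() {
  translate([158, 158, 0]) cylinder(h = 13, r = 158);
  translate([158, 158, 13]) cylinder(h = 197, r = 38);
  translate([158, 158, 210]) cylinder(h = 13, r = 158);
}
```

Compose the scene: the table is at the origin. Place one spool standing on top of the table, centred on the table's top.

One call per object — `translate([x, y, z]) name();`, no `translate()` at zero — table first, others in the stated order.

table();
translate([742, 175, 754]) spool();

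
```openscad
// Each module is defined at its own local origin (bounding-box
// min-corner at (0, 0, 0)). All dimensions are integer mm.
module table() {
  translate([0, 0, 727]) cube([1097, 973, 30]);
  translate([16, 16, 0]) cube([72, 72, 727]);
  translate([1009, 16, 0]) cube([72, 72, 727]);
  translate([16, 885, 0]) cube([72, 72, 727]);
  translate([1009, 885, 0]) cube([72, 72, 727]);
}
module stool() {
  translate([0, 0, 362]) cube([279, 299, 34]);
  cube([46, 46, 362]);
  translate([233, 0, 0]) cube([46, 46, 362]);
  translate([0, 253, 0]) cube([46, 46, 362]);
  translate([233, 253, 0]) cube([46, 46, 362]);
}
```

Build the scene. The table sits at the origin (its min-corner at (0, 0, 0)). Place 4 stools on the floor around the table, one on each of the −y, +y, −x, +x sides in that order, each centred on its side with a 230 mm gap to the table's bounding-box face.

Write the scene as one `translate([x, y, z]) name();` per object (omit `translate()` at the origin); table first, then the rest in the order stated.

table();
translate([409, -529, 0]) stool();
translate([409, 1203, 0]) stool();
translate([-509, 337, 0]) stool();
translate([1327, 337, 0]) stool();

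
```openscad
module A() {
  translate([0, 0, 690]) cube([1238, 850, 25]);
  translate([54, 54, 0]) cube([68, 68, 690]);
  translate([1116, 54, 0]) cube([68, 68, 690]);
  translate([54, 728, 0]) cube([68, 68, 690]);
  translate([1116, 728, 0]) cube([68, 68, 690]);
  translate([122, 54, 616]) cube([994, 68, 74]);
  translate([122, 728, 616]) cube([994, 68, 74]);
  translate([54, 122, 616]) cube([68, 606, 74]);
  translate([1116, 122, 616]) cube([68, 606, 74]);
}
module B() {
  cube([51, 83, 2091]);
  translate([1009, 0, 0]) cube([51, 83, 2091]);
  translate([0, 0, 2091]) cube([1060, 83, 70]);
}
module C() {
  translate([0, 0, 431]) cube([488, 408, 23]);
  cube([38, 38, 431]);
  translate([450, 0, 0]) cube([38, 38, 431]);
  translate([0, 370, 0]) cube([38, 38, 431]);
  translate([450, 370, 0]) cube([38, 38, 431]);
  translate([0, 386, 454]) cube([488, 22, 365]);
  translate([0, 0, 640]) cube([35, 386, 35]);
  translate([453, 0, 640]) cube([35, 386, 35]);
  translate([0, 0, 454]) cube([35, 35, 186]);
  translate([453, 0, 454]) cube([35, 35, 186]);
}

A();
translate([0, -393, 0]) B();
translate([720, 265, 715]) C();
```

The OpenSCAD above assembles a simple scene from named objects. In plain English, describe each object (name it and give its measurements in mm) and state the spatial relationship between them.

A is a table with a 1238×850 mm rectangular top, 25 mm thick, top surface at z = 715 mm, supported by four 68×68 mm square legs, each inset 54 mm from the nearest pair of top edges, running from the floor. Four apron rails, 68 mm thick and 74 mm tall, run between adjacent legs with their top edges flush with the underside of the top and their outer faces flush with the legs' outer faces.

B is a rectangular door frame: two vertical jambs of 51×83 mm section, 2091 mm tall, with a clear opening 958 mm wide between their inner faces. A header 70 mm tall and 83 mm deep lies on top of the jambs and spans the full outside width.

C is a chair. The seat is a 488×408×23 mm slab with its top at z = 454 mm, on four 38×38 mm corner legs (flush with the seat edges, standing on z = 0). A flat backrest 22 mm thick, 365 mm tall, spans the full seat width and rises from the seat top along its +y edge, rear face flush with the rear of the seat. Two armrests of 35×35 mm section run along each side from the seat's front edge to the front of the backrest, top faces 221 mm above the seat top and outer faces flush with the seat's x-edges; a 35×35 mm post under the front of each armrest stands on the seat at the front corner.

The door frame is on the floor beside the table on its −y side. The chair is on top of the table.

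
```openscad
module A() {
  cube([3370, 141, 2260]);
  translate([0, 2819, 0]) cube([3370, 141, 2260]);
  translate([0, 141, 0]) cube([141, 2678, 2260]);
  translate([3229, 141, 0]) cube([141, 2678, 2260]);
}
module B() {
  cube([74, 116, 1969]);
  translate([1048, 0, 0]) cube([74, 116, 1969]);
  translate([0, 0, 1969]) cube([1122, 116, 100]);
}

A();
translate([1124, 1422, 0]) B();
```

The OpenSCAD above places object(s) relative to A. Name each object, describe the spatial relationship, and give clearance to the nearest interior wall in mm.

A is a house frame. B is a door frame. The door frame sits inside the house frame, centred. The clearance to the nearest interior wall is 983 mm.

Clearances: x = 983, y = 1281; minimum 983 mm.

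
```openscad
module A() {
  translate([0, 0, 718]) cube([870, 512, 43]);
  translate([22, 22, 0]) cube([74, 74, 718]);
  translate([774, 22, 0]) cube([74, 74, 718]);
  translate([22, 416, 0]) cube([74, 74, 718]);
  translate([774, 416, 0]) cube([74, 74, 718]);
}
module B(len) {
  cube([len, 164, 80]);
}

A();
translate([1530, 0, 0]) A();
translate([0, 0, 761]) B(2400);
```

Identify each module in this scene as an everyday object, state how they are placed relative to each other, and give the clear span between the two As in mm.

A is a table. B is a beam. A beam spans the tops of two tables. The clear span between the two tables is 660 mm.

Second table starts at x = 1530; first ends at x = 870; clear span = 1530 − 870 = 660 mm.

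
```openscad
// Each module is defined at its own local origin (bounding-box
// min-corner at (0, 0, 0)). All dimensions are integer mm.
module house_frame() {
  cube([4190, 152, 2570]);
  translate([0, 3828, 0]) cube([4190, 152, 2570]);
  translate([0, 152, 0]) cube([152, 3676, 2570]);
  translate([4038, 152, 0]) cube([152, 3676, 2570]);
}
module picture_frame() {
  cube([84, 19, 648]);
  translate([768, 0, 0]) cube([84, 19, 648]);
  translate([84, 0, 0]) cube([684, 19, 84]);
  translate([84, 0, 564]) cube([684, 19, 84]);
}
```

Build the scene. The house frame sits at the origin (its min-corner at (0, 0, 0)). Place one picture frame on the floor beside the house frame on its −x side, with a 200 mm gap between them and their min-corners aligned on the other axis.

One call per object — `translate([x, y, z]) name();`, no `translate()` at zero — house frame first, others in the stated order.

house_frame();
translate([-1052, 0, 0]) picture_frame();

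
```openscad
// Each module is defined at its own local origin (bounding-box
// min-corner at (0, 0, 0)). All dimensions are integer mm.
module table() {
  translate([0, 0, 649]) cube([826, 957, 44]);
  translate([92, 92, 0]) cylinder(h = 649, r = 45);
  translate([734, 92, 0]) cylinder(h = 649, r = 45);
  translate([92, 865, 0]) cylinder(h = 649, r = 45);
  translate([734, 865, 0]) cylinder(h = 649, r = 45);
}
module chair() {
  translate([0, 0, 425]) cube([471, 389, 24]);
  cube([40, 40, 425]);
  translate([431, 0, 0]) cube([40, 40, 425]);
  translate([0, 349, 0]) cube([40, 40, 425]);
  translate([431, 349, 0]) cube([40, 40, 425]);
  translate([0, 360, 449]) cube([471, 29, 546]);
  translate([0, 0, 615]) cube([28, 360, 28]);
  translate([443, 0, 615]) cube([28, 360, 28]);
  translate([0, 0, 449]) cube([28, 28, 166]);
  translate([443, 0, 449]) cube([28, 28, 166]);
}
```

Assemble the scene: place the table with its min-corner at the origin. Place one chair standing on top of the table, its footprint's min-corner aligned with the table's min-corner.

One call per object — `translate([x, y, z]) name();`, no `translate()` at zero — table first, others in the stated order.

table();
translate([0, 0, 693]) chair();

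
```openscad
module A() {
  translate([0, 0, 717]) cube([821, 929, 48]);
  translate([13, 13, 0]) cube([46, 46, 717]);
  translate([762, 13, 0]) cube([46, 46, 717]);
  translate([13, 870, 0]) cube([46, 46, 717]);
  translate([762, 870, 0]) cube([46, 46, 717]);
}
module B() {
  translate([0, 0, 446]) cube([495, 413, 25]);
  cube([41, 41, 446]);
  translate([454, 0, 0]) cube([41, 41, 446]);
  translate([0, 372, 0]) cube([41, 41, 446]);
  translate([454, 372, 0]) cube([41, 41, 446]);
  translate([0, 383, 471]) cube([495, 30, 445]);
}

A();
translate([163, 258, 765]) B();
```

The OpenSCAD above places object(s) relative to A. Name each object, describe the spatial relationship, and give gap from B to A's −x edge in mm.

A is a table. B is a chair. The chair is on top of the table, centred. The gap from the chair to the table's −x edge is 163 mm.

The chair's min-x is at 163; the table's min-x is 0; gap = 163 mm.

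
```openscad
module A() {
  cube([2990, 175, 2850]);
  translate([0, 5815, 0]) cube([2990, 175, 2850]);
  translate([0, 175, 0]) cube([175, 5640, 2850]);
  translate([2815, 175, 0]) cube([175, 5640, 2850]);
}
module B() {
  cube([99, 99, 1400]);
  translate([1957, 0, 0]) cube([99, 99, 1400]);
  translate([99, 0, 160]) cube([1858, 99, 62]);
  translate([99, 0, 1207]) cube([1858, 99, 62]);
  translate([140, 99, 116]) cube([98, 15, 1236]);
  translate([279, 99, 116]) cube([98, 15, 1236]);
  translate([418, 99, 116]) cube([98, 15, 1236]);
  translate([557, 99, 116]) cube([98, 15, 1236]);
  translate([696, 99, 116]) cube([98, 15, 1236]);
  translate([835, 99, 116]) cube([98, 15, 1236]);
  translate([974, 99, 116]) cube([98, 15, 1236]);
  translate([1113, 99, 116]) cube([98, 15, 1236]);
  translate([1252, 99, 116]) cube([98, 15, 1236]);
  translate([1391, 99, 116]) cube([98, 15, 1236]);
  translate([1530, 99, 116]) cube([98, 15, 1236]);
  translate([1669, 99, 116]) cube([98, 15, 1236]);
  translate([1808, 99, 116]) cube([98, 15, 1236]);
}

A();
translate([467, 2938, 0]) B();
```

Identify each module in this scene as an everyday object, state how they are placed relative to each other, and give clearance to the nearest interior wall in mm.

A is a house frame. B is a fence section. The fence section sits inside the house frame, centred. The clearance to the nearest interior wall is 292 mm.

Clearances: x = 292, y = 2763; minimum 292 mm.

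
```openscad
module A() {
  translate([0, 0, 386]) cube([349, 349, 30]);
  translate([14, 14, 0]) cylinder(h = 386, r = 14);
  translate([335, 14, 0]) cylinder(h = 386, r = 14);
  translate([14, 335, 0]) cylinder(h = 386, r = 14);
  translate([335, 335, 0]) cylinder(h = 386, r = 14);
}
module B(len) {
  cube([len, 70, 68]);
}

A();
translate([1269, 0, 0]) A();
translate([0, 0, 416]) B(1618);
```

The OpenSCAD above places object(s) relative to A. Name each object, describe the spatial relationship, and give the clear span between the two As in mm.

A is a stool. B is a beam. A beam spans the tops of two stools. The clear span between the two stools is 920 mm.

Second stool starts at x = 1269; first ends at x = 349; clear span = 1269 − 349 = 920 mm.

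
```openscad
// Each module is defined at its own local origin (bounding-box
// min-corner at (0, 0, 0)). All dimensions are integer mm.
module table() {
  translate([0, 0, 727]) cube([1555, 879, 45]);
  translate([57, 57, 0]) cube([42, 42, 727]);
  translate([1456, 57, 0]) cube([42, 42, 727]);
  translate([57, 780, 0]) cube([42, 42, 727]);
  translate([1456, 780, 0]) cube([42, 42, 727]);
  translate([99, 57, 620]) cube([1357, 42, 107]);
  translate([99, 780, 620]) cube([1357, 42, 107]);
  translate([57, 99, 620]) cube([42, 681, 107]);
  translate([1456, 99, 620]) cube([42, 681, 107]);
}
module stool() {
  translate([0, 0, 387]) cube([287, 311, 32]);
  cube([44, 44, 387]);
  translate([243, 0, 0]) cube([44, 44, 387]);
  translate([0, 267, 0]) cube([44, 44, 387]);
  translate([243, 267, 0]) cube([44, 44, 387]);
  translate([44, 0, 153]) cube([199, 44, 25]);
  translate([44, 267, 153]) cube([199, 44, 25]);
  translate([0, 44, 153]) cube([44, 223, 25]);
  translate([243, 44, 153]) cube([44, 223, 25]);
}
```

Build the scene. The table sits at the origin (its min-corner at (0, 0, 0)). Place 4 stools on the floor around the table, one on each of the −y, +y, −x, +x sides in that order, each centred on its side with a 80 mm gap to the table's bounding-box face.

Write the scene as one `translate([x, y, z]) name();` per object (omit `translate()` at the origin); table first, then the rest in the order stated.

table();
translate([634, -391, 0]) stool();
translate([634, 959, 0]) stool();
translate([-367, 284, 0]) stool();
translate([1635, 284, 0]) stool();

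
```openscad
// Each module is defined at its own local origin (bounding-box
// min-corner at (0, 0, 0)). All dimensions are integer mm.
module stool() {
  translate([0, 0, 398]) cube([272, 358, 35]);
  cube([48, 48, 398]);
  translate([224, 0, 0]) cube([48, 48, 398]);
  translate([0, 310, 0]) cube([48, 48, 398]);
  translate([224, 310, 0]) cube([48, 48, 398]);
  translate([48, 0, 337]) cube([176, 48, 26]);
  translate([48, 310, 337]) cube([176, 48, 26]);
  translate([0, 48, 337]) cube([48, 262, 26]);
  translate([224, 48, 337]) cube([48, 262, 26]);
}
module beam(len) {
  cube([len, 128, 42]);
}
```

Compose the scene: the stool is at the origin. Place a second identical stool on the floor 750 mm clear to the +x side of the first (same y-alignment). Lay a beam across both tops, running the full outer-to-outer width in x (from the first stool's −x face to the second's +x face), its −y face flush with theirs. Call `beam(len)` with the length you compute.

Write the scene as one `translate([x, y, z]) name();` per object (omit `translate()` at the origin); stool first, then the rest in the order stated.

stool();
translate([1022, 0, 0]) stool();
translate([0, 0, 433]) beam(1294);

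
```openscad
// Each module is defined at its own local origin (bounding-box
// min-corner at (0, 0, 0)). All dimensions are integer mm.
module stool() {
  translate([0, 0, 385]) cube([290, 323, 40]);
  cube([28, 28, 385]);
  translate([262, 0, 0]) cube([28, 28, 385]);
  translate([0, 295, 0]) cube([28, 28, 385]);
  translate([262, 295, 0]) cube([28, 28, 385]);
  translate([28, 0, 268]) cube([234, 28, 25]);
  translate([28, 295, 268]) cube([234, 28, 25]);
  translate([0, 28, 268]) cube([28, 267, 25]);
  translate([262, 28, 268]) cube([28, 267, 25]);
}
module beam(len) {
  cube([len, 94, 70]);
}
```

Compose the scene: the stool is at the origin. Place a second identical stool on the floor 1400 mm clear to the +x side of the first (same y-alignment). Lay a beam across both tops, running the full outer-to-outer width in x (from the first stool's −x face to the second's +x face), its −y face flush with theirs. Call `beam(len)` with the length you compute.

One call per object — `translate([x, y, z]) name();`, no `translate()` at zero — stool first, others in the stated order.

stool();
translate([1690, 0, 0]) stool();
translate([0, 0, 425]) beam(1980);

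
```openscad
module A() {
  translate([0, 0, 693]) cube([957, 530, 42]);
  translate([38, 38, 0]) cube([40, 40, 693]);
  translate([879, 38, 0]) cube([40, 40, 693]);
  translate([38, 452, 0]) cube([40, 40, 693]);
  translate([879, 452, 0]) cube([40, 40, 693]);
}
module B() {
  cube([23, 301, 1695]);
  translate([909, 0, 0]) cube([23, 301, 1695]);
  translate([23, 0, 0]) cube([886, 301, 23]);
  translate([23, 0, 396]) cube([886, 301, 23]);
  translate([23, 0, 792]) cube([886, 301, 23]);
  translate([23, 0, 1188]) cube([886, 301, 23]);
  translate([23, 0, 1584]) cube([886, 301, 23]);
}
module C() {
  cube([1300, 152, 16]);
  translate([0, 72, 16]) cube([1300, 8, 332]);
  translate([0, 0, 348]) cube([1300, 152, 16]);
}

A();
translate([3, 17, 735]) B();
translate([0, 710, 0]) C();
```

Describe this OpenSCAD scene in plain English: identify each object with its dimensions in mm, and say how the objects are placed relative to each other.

A is a table: top 957 mm (x) × 530 mm (y), 42 mm thick, upper face at z = 735 mm, on four 40×40 mm square legs, each inset 38 mm from the nearest pair of top edges, running from z = 0 to the bottom of the top.

B is an open bookshelf. Two side panels, each 23 mm thick, 301 mm deep and 1695 mm tall, stand 932 mm apart (outside-to-outside). Between them sit 5 shelves, each 23 mm thick and 301 mm deep, spanning the full gap between the sides. The bottom shelf rests on the floor (its underside at z = 0) and the clear gap between one shelf's top and the next shelf's underside is 373 mm.

C is an I-beam lying along x, 1300 mm long. Overall section height 364 mm. Two flanges 152 mm wide (y) and 16 mm thick, one on the floor and one at the top; a web 8 mm thick runs between them, centred on the flange width.

The bookshelf is on top of the table. The I-beam is on the floor beside the table on its +y side.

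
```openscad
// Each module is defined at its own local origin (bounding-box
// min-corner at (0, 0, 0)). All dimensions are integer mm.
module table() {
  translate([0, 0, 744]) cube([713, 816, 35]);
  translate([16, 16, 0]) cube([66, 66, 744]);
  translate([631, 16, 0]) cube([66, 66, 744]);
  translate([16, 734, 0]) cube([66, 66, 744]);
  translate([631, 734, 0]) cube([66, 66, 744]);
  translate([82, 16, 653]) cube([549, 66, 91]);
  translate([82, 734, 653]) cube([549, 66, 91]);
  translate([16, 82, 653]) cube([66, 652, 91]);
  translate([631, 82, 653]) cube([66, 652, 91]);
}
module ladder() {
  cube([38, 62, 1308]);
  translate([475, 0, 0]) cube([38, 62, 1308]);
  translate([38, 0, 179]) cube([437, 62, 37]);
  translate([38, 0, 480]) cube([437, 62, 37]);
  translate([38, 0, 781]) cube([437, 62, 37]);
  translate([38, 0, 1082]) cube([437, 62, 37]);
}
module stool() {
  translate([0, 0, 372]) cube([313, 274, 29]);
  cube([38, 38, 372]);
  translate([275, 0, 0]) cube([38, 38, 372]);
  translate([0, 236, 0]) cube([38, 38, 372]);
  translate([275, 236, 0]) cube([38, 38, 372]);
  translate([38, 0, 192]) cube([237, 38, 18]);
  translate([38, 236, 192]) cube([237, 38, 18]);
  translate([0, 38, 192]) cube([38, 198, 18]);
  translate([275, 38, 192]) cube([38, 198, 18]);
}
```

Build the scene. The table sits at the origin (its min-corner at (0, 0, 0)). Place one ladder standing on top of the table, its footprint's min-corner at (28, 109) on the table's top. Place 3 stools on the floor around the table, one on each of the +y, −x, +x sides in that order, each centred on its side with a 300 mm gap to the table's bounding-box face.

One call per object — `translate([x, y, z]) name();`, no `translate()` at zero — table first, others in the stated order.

table();
translate([28, 109, 779]) ladder();
translate([200, 1116, 0]) stool();
translate([-613, 271, 0]) stool();
translate([1013, 271, 0]) stool();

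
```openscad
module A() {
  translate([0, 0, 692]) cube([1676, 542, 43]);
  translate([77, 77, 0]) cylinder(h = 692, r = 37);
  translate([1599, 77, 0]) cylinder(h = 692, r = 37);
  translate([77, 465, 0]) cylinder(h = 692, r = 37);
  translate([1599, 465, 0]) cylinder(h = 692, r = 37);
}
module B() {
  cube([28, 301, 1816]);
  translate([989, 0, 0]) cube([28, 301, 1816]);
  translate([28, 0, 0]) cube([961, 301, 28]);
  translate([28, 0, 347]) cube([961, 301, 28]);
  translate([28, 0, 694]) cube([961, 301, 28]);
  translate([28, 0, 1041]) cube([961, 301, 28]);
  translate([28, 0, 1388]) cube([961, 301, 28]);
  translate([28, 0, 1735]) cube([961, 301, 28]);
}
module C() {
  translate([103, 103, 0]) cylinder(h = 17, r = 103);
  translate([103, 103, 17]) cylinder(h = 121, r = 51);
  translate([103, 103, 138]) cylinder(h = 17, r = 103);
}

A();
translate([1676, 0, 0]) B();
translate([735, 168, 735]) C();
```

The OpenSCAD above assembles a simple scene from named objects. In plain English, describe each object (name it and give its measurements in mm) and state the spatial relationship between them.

A is a rectangular dining table. The top is 1676×542×43 mm with its upper surface at z = 735 mm. It stands on four round legs of 74 mm diameter, each leg's bounding box inset 40 mm from the nearest pair of top edges, running from the floor to the underside of the top.

B is a bookshelf 1017 mm wide overall, 301 mm deep and 1816 mm tall. The two sides are 28 mm thick vertical panels. 6 horizontal shelves of 28 mm thickness span between the inner faces of the sides; the lowest shelf sits on the floor and shelves are stacked with a clear vertical gap of 319 mm between each pair.

C is a spool: two coaxial disc flanges of radius 103 mm and thickness 17 mm, joined by a core cylinder of radius 51 mm and height 121 mm. The lower flange rests on z = 0 and the three cylinders share a vertical axis.

The bookshelf is against the table's +x side, with their −y faces flush. The spool is on top of the table, centred.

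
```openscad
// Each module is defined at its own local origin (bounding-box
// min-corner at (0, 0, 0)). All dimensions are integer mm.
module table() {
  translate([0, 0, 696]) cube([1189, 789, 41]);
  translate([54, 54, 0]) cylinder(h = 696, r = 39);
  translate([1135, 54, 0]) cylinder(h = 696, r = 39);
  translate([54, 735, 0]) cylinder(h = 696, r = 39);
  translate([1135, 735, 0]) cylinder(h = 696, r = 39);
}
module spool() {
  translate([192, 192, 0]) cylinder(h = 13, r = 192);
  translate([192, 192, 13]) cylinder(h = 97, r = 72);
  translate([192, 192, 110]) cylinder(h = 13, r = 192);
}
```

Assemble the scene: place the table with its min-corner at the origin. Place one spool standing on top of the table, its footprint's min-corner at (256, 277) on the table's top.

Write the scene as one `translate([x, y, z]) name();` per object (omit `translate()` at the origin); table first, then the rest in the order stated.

table();
translate([256, 277, 737]) spool();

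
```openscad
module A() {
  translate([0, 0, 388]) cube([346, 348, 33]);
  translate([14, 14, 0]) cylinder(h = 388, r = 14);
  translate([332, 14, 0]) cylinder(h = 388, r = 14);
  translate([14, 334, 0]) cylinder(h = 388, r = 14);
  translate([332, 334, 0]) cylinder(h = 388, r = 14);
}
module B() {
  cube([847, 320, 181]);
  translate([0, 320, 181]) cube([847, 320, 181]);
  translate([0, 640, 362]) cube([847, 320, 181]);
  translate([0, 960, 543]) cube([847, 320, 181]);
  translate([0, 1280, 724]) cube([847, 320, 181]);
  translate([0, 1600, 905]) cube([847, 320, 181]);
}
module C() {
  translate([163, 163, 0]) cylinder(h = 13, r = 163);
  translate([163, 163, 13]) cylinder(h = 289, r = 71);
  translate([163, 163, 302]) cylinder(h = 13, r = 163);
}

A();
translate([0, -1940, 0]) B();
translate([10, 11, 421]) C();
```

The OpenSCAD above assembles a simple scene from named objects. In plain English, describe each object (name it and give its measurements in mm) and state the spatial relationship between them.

A is a simple wooden stool: a rectangular seat 346 mm (x) by 348 mm (y), 33 mm thick, top face at z = 421 mm, on four round legs, each 28 mm in diameter. The legs rest on z = 0, each leg's axis is inset half a diameter from the nearest pair of seat edges (so the leg's bounding box is flush with the corner).

B is a straight staircase of 6 solid steps. Each step is 847 mm wide (x), 320 mm deep (y, the going) and 181 mm tall (the rise). The first step rests on the floor; each subsequent step sits one going further in +y and one rise higher in +z, directly behind and above the previous step with no overlap.

C is a spool: two coaxial disc flanges of radius 163 mm and thickness 13 mm, joined by a core cylinder of radius 71 mm and height 289 mm. The lower flange rests on z = 0 and the three cylinders share a vertical axis.

The staircase is on the floor beside the stool on its −y side. The spool is on top of the stool, centred.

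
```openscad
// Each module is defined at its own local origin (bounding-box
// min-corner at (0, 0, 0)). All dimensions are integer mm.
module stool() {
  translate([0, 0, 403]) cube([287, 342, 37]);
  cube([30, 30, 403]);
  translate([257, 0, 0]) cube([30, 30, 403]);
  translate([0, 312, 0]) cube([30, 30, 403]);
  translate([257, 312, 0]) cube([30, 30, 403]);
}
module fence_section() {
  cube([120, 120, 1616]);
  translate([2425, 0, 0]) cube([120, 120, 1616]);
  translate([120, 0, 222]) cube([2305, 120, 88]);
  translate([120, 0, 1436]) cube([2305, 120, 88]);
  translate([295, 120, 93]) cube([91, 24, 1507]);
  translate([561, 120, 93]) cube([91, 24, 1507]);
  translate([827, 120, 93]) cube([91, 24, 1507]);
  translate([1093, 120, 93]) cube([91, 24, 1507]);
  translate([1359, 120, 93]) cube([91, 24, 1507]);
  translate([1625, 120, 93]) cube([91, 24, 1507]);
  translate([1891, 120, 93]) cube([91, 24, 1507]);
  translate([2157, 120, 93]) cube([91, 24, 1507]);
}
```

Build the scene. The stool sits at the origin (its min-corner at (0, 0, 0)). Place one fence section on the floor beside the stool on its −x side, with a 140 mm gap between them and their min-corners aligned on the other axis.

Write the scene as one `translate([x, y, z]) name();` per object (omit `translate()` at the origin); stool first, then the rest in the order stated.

stool();
translate([-2685, 0, 0]) fence_section();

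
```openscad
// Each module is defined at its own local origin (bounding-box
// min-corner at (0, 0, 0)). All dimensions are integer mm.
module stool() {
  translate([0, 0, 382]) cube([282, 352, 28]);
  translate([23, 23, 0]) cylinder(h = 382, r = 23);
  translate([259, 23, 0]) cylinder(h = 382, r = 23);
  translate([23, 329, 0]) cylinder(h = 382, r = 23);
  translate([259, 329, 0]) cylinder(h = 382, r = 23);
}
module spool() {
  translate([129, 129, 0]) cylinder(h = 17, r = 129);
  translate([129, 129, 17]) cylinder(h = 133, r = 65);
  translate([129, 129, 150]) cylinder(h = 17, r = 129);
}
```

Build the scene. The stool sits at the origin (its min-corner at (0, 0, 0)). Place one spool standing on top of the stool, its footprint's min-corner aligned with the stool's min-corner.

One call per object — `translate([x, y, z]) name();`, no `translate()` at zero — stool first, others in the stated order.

stool();
translate([0, 0, 410]) spool();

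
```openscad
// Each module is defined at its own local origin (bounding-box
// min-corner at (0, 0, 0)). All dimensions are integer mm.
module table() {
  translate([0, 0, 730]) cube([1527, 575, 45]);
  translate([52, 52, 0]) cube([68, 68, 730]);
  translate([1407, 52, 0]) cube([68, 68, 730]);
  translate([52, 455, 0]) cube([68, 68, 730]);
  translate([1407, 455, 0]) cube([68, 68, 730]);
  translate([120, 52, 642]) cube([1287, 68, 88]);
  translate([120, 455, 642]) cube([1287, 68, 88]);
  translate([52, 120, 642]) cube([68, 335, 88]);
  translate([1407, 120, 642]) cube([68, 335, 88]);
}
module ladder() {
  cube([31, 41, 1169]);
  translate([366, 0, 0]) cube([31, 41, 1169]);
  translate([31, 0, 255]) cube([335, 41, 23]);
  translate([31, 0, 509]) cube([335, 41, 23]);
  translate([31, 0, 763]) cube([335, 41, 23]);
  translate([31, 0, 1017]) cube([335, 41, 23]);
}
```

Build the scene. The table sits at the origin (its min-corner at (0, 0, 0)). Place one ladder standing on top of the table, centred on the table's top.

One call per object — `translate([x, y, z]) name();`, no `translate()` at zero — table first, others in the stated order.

table();
translate([565, 267, 775]) ladder();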